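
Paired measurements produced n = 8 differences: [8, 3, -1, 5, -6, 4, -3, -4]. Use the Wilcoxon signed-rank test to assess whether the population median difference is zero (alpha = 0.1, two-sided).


Step 1: Drop any zero differences (none here) and take |d_i|.
|d| = [8, 3, 1, 5, 6, 4, 3, 4]
Step 2: Midrank |d_i| (ties get averaged ranks).
ranks: |8|->8, |3|->2.5, |1|->1, |5|->6, |6|->7, |4|->4.5, |3|->2.5, |4|->4.5
Step 3: Attach original signs; sum ranks with positive sign and with negative sign.
W+ = 8 + 2.5 + 6 + 4.5 = 21
W- = 1 + 7 + 2.5 + 4.5 = 15
(Check: W+ + W- = 36 should equal n(n+1)/2 = 36.)
Step 4: Test statistic W = min(W+, W-) = 15.
Step 5: Ties in |d|, so use the tie-corrected normal approximation.
        E[W] = n(n+1)/4 = 8*9/4 = 18.
        Tie groups: |d|=3 (t=2), |d|=4 (t=2); sum(t^3 - t) = 12.
        Var[W] = n(n+1)(2n+1)/24 - sum(t^3-t)/48 = 1224/24 - 12/48 = 50.75.
        z = (W - E[W]) / sqrt(Var[W]) = (15 - 18) / 7.1239 = -0.4211.
        Two-sided p = 2*Phi(z) = 0.673669.
Step 6: alpha = 0.1. fail to reject H0.

W+ = 21, W- = 15, W = min = 15, p = 0.673669, fail to reject H0.


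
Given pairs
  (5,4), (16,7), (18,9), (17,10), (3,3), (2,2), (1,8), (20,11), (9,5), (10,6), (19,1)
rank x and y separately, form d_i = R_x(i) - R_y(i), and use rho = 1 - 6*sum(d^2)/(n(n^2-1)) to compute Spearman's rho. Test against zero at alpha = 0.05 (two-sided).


Step 1: Rank x and y separately (midranks; no ties here).
rank(x): 5->4, 16->7, 18->9, 17->8, 3->3, 2->2, 1->1, 20->11, 9->5, 10->6, 19->10
rank(y): 4->4, 7->7, 9->9, 10->10, 3->3, 2->2, 8->8, 11->11, 5->5, 6->6, 1->1
Step 2: d_i = R_x(i) - R_y(i); compute d_i^2.
  (4-4)^2=0, (7-7)^2=0, (9-9)^2=0, (8-10)^2=4, (3-3)^2=0, (2-2)^2=0, (1-8)^2=49, (11-11)^2=0, (5-5)^2=0, (6-6)^2=0, (10-1)^2=81
sum(d^2) = 134.
Step 3: rho = 1 - 6*134 / (11*(11^2 - 1)) = 1 - 804/1320 = 0.390909.
Step 4: Under H0, t = rho * sqrt((n-2)/(1-rho^2)) = 1.2741 ~ t(9).
Step 5: Two-sided p-value from the t-distribution with 9 df = 0.234540.
Step 6: alpha = 0.05. fail to reject H0.

rho = 0.3909, p = 0.234540, fail to reject H0 at alpha = 0.05.


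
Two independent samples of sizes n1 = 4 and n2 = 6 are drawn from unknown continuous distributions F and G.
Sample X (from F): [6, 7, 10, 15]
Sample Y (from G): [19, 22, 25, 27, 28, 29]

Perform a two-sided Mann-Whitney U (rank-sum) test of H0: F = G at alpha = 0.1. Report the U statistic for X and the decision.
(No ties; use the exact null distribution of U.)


Step 1: Combine and sort all 10 observations; assign midranks.
sorted (value, group): (6,X), (7,X), (10,X), (15,X), (19,Y), (22,Y), (25,Y), (27,Y), (28,Y), (29,Y)
ranks: 6->1, 7->2, 10->3, 15->4, 19->5, 22->6, 25->7, 27->8, 28->9, 29->10
Step 2: Rank sum for X: R1 = 1 + 2 + 3 + 4 = 10.
Step 3: U_X = R1 - n1(n1+1)/2 = 10 - 4*5/2 = 10 - 10 = 0.
       U_Y = n1*n2 - U_X = 24 - 0 = 24.
Step 4: No ties, so the exact null distribution of U (based on enumerating the C(10,4) = 210 equally likely rank assignments) gives the two-sided p-value.
Step 5: p-value = 0.009524; compare to alpha = 0.1. reject H0.

U_X = 0, p = 0.009524, reject H0 at alpha = 0.1.


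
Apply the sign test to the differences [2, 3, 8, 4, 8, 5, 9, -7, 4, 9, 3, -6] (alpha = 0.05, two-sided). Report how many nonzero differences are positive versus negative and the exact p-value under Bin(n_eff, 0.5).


Step 1: Discard zero differences. Original n = 12; n_eff = number of nonzero differences = 12.
Nonzero differences (with sign): +2, +3, +8, +4, +8, +5, +9, -7, +4, +9, +3, -6
Step 2: Count signs: positive = 10, negative = 2.
Step 3: Under H0: P(positive) = 0.5, so the number of positives S ~ Bin(12, 0.5).
Step 4: Two-sided exact p-value = sum of Bin(12,0.5) probabilities at or below the observed probability = 0.038574.
Step 5: alpha = 0.05. reject H0.

n_eff = 12, pos = 10, neg = 2, p = 0.038574, reject H0.


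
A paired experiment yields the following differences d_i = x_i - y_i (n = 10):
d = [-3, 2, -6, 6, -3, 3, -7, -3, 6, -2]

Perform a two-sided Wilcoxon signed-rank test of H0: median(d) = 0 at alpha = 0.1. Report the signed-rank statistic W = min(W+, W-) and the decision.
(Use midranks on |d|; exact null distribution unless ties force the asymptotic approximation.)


Step 1: Drop any zero differences (none here) and take |d_i|.
|d| = [3, 2, 6, 6, 3, 3, 7, 3, 6, 2]
Step 2: Midrank |d_i| (ties get averaged ranks).
ranks: |3|->4.5, |2|->1.5, |6|->8, |6|->8, |3|->4.5, |3|->4.5, |7|->10, |3|->4.5, |6|->8, |2|->1.5
Step 3: Attach original signs; sum ranks with positive sign and with negative sign.
W+ = 1.5 + 8 + 4.5 + 8 = 22
W- = 4.5 + 8 + 4.5 + 10 + 4.5 + 1.5 = 33
(Check: W+ + W- = 55 should equal n(n+1)/2 = 55.)
Step 4: Test statistic W = min(W+, W-) = 22.
Step 5: Ties in |d|, so use the tie-corrected normal approximation.
        E[W] = n(n+1)/4 = 10*11/4 = 27.5.
        Tie groups: |d|=2 (t=2), |d|=3 (t=4), |d|=6 (t=3); sum(t^3 - t) = 90.
        Var[W] = n(n+1)(2n+1)/24 - sum(t^3-t)/48 = 2310/24 - 90/48 = 94.375.
        z = (W - E[W]) / sqrt(Var[W]) = (22 - 27.5) / 9.7147 = -0.5662.
        Two-sided p = 2*Phi(z) = 0.571289.
Step 6: alpha = 0.1. fail to reject H0.

W+ = 22, W- = 33, W = min = 22, p = 0.571289, fail to reject H0.


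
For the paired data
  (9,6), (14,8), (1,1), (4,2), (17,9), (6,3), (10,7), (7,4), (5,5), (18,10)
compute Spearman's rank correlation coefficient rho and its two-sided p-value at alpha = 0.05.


Step 1: Rank x and y separately (midranks; no ties here).
rank(x): 9->6, 14->8, 1->1, 4->2, 17->9, 6->4, 10->7, 7->5, 5->3, 18->10
rank(y): 6->6, 8->8, 1->1, 2->2, 9->9, 3->3, 7->7, 4->4, 5->5, 10->10
Step 2: d_i = R_x(i) - R_y(i); compute d_i^2.
  (6-6)^2=0, (8-8)^2=0, (1-1)^2=0, (2-2)^2=0, (9-9)^2=0, (4-3)^2=1, (7-7)^2=0, (5-4)^2=1, (3-5)^2=4, (10-10)^2=0
sum(d^2) = 6.
Step 3: rho = 1 - 6*6 / (10*(10^2 - 1)) = 1 - 36/990 = 0.963636.
Step 4: Under H0, t = rho * sqrt((n-2)/(1-rho^2)) = 10.1999 ~ t(8).
Step 5: Two-sided p-value from the t-distribution with 8 df = 0.000007.
Step 6: alpha = 0.05. reject H0.

rho = 0.9636, p = 0.000007, reject H0 at alpha = 0.05.


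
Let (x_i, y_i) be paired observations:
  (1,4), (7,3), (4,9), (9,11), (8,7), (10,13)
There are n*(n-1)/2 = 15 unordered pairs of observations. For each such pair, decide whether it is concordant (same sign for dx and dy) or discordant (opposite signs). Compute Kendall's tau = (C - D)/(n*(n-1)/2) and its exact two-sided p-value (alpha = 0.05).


Step 1: Enumerate the 15 unordered pairs (i,j) with i<j and classify each by sign(x_j-x_i) * sign(y_j-y_i).
  (1,2):dx=+6,dy=-1->D; (1,3):dx=+3,dy=+5->C; (1,4):dx=+8,dy=+7->C; (1,5):dx=+7,dy=+3->C
  (1,6):dx=+9,dy=+9->C; (2,3):dx=-3,dy=+6->D; (2,4):dx=+2,dy=+8->C; (2,5):dx=+1,dy=+4->C
  (2,6):dx=+3,dy=+10->C; (3,4):dx=+5,dy=+2->C; (3,5):dx=+4,dy=-2->D; (3,6):dx=+6,dy=+4->C
  (4,5):dx=-1,dy=-4->C; (4,6):dx=+1,dy=+2->C; (5,6):dx=+2,dy=+6->C
Step 2: C = 12, D = 3, total pairs = 15.
Step 3: tau = (C - D)/(n(n-1)/2) = (12 - 3)/15 = 0.600000.
Step 4: Exact two-sided p-value (enumerate n! = 720 permutations of y under H0): p = 0.136111.
Step 5: alpha = 0.05. fail to reject H0.

tau_b = 0.6000 (C=12, D=3), p = 0.136111, fail to reject H0.


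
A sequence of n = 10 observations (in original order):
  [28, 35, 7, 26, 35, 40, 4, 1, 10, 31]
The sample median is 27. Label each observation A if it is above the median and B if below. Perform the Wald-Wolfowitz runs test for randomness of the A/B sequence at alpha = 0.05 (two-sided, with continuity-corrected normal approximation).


Step 1: Compute median = 27; label A = above, B = below.
Labels in order: AABBAABBBA  (n_A = 5, n_B = 5)
Step 2: Count runs R = 5.
Step 3: Under H0 (random ordering), E[R] = 2*n_A*n_B/(n_A+n_B) + 1 = 2*5*5/10 + 1 = 6.0000.
        Var[R] = 2*n_A*n_B*(2*n_A*n_B - n_A - n_B) / ((n_A+n_B)^2 * (n_A+n_B-1)) = 2000/900 = 2.2222.
        SD[R] = 1.4907.
Step 4: Continuity-corrected z = (R + 0.5 - E[R]) / SD[R] = (5 + 0.5 - 6.0000) / 1.4907 = -0.3354.
Step 5: Two-sided p-value via normal approximation = 2*(1 - Phi(|z|)) = 0.737316.
Step 6: alpha = 0.05. fail to reject H0.

R = 5, z = -0.3354, p = 0.737316, fail to reject H0.


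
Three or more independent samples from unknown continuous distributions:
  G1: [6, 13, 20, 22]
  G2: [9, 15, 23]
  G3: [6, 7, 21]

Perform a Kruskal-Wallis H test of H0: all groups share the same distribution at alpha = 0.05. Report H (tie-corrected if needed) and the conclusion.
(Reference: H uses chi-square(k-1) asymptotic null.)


Step 1: Combine all N = 10 observations and assign midranks.
sorted (value, group, rank): (6,G1,1.5), (6,G3,1.5), (7,G3,3), (9,G2,4), (13,G1,5), (15,G2,6), (20,G1,7), (21,G3,8), (22,G1,9), (23,G2,10)
Step 2: Sum ranks within each group.
R_1 = 22.5 (n_1 = 4)
R_2 = 20 (n_2 = 3)
R_3 = 12.5 (n_3 = 3)
Step 3: H = 12/(N(N+1)) * sum(R_i^2/n_i) - 3(N+1)
     = 12/(10*11) * (22.5^2/4 + 20^2/3 + 12.5^2/3) - 3*11
     = 0.109091 * 311.979 - 33
     = 1.034091.
Step 4: Ties present; correction factor C = 1 - 6/(10^3 - 10) = 0.993939. Corrected H = 1.034091 / 0.993939 = 1.040396.
Step 5: Under H0, H ~ chi^2(2); p-value = 0.594403.
Step 6: alpha = 0.05. fail to reject H0.

H = 1.0404, df = 2, p = 0.594403, fail to reject H0.


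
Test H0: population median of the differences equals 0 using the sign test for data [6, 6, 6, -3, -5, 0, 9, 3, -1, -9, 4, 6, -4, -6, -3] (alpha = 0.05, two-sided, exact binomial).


Step 1: Discard zero differences. Original n = 15; n_eff = number of nonzero differences = 14.
Nonzero differences (with sign): +6, +6, +6, -3, -5, +9, +3, -1, -9, +4, +6, -4, -6, -3
Step 2: Count signs: positive = 7, negative = 7.
Step 3: Under H0: P(positive) = 0.5, so the number of positives S ~ Bin(14, 0.5).
Step 4: Two-sided exact p-value = sum of Bin(14,0.5) probabilities at or below the observed probability = 1.000000.
Step 5: alpha = 0.05. fail to reject H0.

n_eff = 14, pos = 7, neg = 7, p = 1.000000, fail to reject H0.


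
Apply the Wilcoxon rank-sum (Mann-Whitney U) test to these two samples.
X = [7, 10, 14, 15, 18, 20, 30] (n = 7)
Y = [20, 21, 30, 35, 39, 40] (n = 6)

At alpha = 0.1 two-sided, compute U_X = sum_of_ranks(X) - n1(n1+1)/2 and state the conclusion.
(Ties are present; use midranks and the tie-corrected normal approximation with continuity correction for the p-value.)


Step 1: Combine and sort all 13 observations; assign midranks.
sorted (value, group): (7,X), (10,X), (14,X), (15,X), (18,X), (20,X), (20,Y), (21,Y), (30,X), (30,Y), (35,Y), (39,Y), (40,Y)
ranks: 7->1, 10->2, 14->3, 15->4, 18->5, 20->6.5, 20->6.5, 21->8, 30->9.5, 30->9.5, 35->11, 39->12, 40->13
Step 2: Rank sum for X: R1 = 1 + 2 + 3 + 4 + 5 + 6.5 + 9.5 = 31.
Step 3: U_X = R1 - n1(n1+1)/2 = 31 - 7*8/2 = 31 - 28 = 3.
       U_Y = n1*n2 - U_X = 42 - 3 = 39.
Step 4: Ties are present, so use the tie-corrected normal approximation (with continuity correction) for the p-value.
Step 5: p-value = 0.012180; compare to alpha = 0.1. reject H0.

U_X = 3, p = 0.012180, reject H0 at alpha = 0.1.


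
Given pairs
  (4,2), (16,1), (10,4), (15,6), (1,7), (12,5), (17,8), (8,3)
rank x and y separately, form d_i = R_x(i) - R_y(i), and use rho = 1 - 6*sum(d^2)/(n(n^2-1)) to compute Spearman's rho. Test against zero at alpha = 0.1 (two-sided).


Step 1: Rank x and y separately (midranks; no ties here).
rank(x): 4->2, 16->7, 10->4, 15->6, 1->1, 12->5, 17->8, 8->3
rank(y): 2->2, 1->1, 4->4, 6->6, 7->7, 5->5, 8->8, 3->3
Step 2: d_i = R_x(i) - R_y(i); compute d_i^2.
  (2-2)^2=0, (7-1)^2=36, (4-4)^2=0, (6-6)^2=0, (1-7)^2=36, (5-5)^2=0, (8-8)^2=0, (3-3)^2=0
sum(d^2) = 72.
Step 3: rho = 1 - 6*72 / (8*(8^2 - 1)) = 1 - 432/504 = 0.142857.
Step 4: Under H0, t = rho * sqrt((n-2)/(1-rho^2)) = 0.3536 ~ t(6).
Step 5: Two-sided p-value from the t-distribution with 6 df = 0.735765.
Step 6: alpha = 0.1. fail to reject H0.

rho = 0.1429, p = 0.735765, fail to reject H0 at alpha = 0.1.


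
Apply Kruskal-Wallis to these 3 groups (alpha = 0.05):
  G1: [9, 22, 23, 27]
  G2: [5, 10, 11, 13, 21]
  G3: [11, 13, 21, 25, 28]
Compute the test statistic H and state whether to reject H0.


Step 1: Combine all N = 14 observations and assign midranks.
sorted (value, group, rank): (5,G2,1), (9,G1,2), (10,G2,3), (11,G2,4.5), (11,G3,4.5), (13,G2,6.5), (13,G3,6.5), (21,G2,8.5), (21,G3,8.5), (22,G1,10), (23,G1,11), (25,G3,12), (27,G1,13), (28,G3,14)
Step 2: Sum ranks within each group.
R_1 = 36 (n_1 = 4)
R_2 = 23.5 (n_2 = 5)
R_3 = 45.5 (n_3 = 5)
Step 3: H = 12/(N(N+1)) * sum(R_i^2/n_i) - 3(N+1)
     = 12/(14*15) * (36^2/4 + 23.5^2/5 + 45.5^2/5) - 3*15
     = 0.057143 * 848.5 - 45
     = 3.485714.
Step 4: Ties present; correction factor C = 1 - 18/(14^3 - 14) = 0.993407. Corrected H = 3.485714 / 0.993407 = 3.508850.
Step 5: Under H0, H ~ chi^2(2); p-value = 0.173007.
Step 6: alpha = 0.05. fail to reject H0.

H = 3.5088, df = 2, p = 0.173007, fail to reject H0.


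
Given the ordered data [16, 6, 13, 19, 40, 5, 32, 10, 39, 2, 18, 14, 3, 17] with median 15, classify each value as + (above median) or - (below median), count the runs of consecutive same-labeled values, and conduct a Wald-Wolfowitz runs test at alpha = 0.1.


Step 1: Compute median = 15; label A = above, B = below.
Labels in order: ABBAABABABABBA  (n_A = 7, n_B = 7)
Step 2: Count runs R = 11.
Step 3: Under H0 (random ordering), E[R] = 2*n_A*n_B/(n_A+n_B) + 1 = 2*7*7/14 + 1 = 8.0000.
        Var[R] = 2*n_A*n_B*(2*n_A*n_B - n_A - n_B) / ((n_A+n_B)^2 * (n_A+n_B-1)) = 8232/2548 = 3.2308.
        SD[R] = 1.7974.
Step 4: Continuity-corrected z = (R - 0.5 - E[R]) / SD[R] = (11 - 0.5 - 8.0000) / 1.7974 = 1.3909.
Step 5: Two-sided p-value via normal approximation = 2*(1 - Phi(|z|)) = 0.164264.
Step 6: alpha = 0.1. fail to reject H0.

R = 11, z = 1.3909, p = 0.164264, fail to reject H0.


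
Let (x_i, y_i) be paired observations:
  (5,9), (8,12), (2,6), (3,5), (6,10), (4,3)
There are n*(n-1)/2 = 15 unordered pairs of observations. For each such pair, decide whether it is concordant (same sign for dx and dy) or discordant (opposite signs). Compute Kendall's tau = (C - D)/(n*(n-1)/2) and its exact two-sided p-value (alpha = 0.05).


Step 1: Enumerate the 15 unordered pairs (i,j) with i<j and classify each by sign(x_j-x_i) * sign(y_j-y_i).
  (1,2):dx=+3,dy=+3->C; (1,3):dx=-3,dy=-3->C; (1,4):dx=-2,dy=-4->C; (1,5):dx=+1,dy=+1->C
  (1,6):dx=-1,dy=-6->C; (2,3):dx=-6,dy=-6->C; (2,4):dx=-5,dy=-7->C; (2,5):dx=-2,dy=-2->C
  (2,6):dx=-4,dy=-9->C; (3,4):dx=+1,dy=-1->D; (3,5):dx=+4,dy=+4->C; (3,6):dx=+2,dy=-3->D
  (4,5):dx=+3,dy=+5->C; (4,6):dx=+1,dy=-2->D; (5,6):dx=-2,dy=-7->C
Step 2: C = 12, D = 3, total pairs = 15.
Step 3: tau = (C - D)/(n(n-1)/2) = (12 - 3)/15 = 0.600000.
Step 4: Exact two-sided p-value (enumerate n! = 720 permutations of y under H0): p = 0.136111.
Step 5: alpha = 0.05. fail to reject H0.

tau_b = 0.6000 (C=12, D=3), p = 0.136111, fail to reject H0.


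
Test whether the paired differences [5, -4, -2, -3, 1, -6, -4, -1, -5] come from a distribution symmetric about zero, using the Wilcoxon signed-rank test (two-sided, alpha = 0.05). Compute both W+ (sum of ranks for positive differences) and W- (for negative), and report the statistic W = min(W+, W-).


Step 1: Drop any zero differences (none here) and take |d_i|.
|d| = [5, 4, 2, 3, 1, 6, 4, 1, 5]
Step 2: Midrank |d_i| (ties get averaged ranks).
ranks: |5|->7.5, |4|->5.5, |2|->3, |3|->4, |1|->1.5, |6|->9, |4|->5.5, |1|->1.5, |5|->7.5
Step 3: Attach original signs; sum ranks with positive sign and with negative sign.
W+ = 7.5 + 1.5 = 9
W- = 5.5 + 3 + 4 + 9 + 5.5 + 1.5 + 7.5 = 36
(Check: W+ + W- = 45 should equal n(n+1)/2 = 45.)
Step 4: Test statistic W = min(W+, W-) = 9.
Step 5: Ties in |d|, so use the tie-corrected normal approximation.
        E[W] = n(n+1)/4 = 9*10/4 = 22.5.
        Tie groups: |d|=1 (t=2), |d|=4 (t=2), |d|=5 (t=2); sum(t^3 - t) = 18.
        Var[W] = n(n+1)(2n+1)/24 - sum(t^3-t)/48 = 1710/24 - 18/48 = 70.875.
        z = (W - E[W]) / sqrt(Var[W]) = (9 - 22.5) / 8.4187 = -1.6036.
        Two-sided p = 2*Phi(z) = 0.108809.
Step 6: alpha = 0.05. fail to reject H0.

W+ = 9, W- = 36, W = min = 9, p = 0.108809, fail to reject H0.


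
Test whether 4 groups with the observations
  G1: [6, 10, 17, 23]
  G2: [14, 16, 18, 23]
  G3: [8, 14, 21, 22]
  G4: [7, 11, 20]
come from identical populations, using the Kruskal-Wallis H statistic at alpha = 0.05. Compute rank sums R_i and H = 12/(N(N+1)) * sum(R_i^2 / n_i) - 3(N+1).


Step 1: Combine all N = 15 observations and assign midranks.
sorted (value, group, rank): (6,G1,1), (7,G4,2), (8,G3,3), (10,G1,4), (11,G4,5), (14,G2,6.5), (14,G3,6.5), (16,G2,8), (17,G1,9), (18,G2,10), (20,G4,11), (21,G3,12), (22,G3,13), (23,G1,14.5), (23,G2,14.5)
Step 2: Sum ranks within each group.
R_1 = 28.5 (n_1 = 4)
R_2 = 39 (n_2 = 4)
R_3 = 34.5 (n_3 = 4)
R_4 = 18 (n_4 = 3)
Step 3: H = 12/(N(N+1)) * sum(R_i^2/n_i) - 3(N+1)
     = 12/(15*16) * (28.5^2/4 + 39^2/4 + 34.5^2/4 + 18^2/3) - 3*16
     = 0.050000 * 988.875 - 48
     = 1.443750.
Step 4: Ties present; correction factor C = 1 - 12/(15^3 - 15) = 0.996429. Corrected H = 1.443750 / 0.996429 = 1.448925.
Step 5: Under H0, H ~ chi^2(3); p-value = 0.694108.
Step 6: alpha = 0.05. fail to reject H0.

H = 1.4489, df = 3, p = 0.694108, fail to reject H0.


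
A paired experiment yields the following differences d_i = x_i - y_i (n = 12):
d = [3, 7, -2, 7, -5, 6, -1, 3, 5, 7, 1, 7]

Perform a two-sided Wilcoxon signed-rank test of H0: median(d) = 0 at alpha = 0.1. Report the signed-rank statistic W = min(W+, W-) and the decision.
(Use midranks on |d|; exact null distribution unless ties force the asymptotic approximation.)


Step 1: Drop any zero differences (none here) and take |d_i|.
|d| = [3, 7, 2, 7, 5, 6, 1, 3, 5, 7, 1, 7]
Step 2: Midrank |d_i| (ties get averaged ranks).
ranks: |3|->4.5, |7|->10.5, |2|->3, |7|->10.5, |5|->6.5, |6|->8, |1|->1.5, |3|->4.5, |5|->6.5, |7|->10.5, |1|->1.5, |7|->10.5
Step 3: Attach original signs; sum ranks with positive sign and with negative sign.
W+ = 4.5 + 10.5 + 10.5 + 8 + 4.5 + 6.5 + 10.5 + 1.5 + 10.5 = 67
W- = 3 + 6.5 + 1.5 = 11
(Check: W+ + W- = 78 should equal n(n+1)/2 = 78.)
Step 4: Test statistic W = min(W+, W-) = 11.
Step 5: Ties in |d|, so use the tie-corrected normal approximation.
        E[W] = n(n+1)/4 = 12*13/4 = 39.
        Tie groups: |d|=1 (t=2), |d|=3 (t=2), |d|=5 (t=2), |d|=7 (t=4); sum(t^3 - t) = 78.
        Var[W] = n(n+1)(2n+1)/24 - sum(t^3-t)/48 = 3900/24 - 78/48 = 160.875.
        z = (W - E[W]) / sqrt(Var[W]) = (11 - 39) / 12.6837 = -2.2076.
        Two-sided p = 2*Phi(z) = 0.027275.
Step 6: alpha = 0.1. reject H0.

W+ = 67, W- = 11, W = min = 11, p = 0.027275, reject H0.


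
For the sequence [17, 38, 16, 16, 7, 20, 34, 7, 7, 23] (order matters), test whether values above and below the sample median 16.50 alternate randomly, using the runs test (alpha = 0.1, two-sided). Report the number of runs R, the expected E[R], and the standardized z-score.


Step 1: Compute median = 16.50; label A = above, B = below.
Labels in order: AABBBAABBA  (n_A = 5, n_B = 5)
Step 2: Count runs R = 5.
Step 3: Under H0 (random ordering), E[R] = 2*n_A*n_B/(n_A+n_B) + 1 = 2*5*5/10 + 1 = 6.0000.
        Var[R] = 2*n_A*n_B*(2*n_A*n_B - n_A - n_B) / ((n_A+n_B)^2 * (n_A+n_B-1)) = 2000/900 = 2.2222.
        SD[R] = 1.4907.
Step 4: Continuity-corrected z = (R + 0.5 - E[R]) / SD[R] = (5 + 0.5 - 6.0000) / 1.4907 = -0.3354.
Step 5: Two-sided p-value via normal approximation = 2*(1 - Phi(|z|)) = 0.737316.
Step 6: alpha = 0.1. fail to reject H0.

R = 5, z = -0.3354, p = 0.737316, fail to reject H0.


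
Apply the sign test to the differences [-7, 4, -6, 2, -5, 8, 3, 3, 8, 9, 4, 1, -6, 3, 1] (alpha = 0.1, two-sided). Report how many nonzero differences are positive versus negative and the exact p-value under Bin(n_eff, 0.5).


Step 1: Discard zero differences. Original n = 15; n_eff = number of nonzero differences = 15.
Nonzero differences (with sign): -7, +4, -6, +2, -5, +8, +3, +3, +8, +9, +4, +1, -6, +3, +1
Step 2: Count signs: positive = 11, negative = 4.
Step 3: Under H0: P(positive) = 0.5, so the number of positives S ~ Bin(15, 0.5).
Step 4: Two-sided exact p-value = sum of Bin(15,0.5) probabilities at or below the observed probability = 0.118469.
Step 5: alpha = 0.1. fail to reject H0.

n_eff = 15, pos = 11, neg = 4, p = 0.118469, fail to reject H0.


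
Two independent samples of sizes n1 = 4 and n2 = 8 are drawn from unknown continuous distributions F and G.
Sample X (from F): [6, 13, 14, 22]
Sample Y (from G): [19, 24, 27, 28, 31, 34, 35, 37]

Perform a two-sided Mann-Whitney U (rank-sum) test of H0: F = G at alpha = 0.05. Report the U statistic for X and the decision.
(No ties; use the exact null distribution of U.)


Step 1: Combine and sort all 12 observations; assign midranks.
sorted (value, group): (6,X), (13,X), (14,X), (19,Y), (22,X), (24,Y), (27,Y), (28,Y), (31,Y), (34,Y), (35,Y), (37,Y)
ranks: 6->1, 13->2, 14->3, 19->4, 22->5, 24->6, 27->7, 28->8, 31->9, 34->10, 35->11, 37->12
Step 2: Rank sum for X: R1 = 1 + 2 + 3 + 5 = 11.
Step 3: U_X = R1 - n1(n1+1)/2 = 11 - 4*5/2 = 11 - 10 = 1.
       U_Y = n1*n2 - U_X = 32 - 1 = 31.
Step 4: No ties, so the exact null distribution of U (based on enumerating the C(12,4) = 495 equally likely rank assignments) gives the two-sided p-value.
Step 5: p-value = 0.008081; compare to alpha = 0.05. reject H0.

U_X = 1, p = 0.008081, reject H0 at alpha = 0.05.


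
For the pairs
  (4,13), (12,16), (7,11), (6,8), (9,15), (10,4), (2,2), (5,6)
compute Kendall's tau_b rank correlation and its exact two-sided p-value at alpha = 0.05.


Step 1: Enumerate the 28 unordered pairs (i,j) with i<j and classify each by sign(x_j-x_i) * sign(y_j-y_i).
  (1,2):dx=+8,dy=+3->C; (1,3):dx=+3,dy=-2->D; (1,4):dx=+2,dy=-5->D; (1,5):dx=+5,dy=+2->C
  (1,6):dx=+6,dy=-9->D; (1,7):dx=-2,dy=-11->C; (1,8):dx=+1,dy=-7->D; (2,3):dx=-5,dy=-5->C
  (2,4):dx=-6,dy=-8->C; (2,5):dx=-3,dy=-1->C; (2,6):dx=-2,dy=-12->C; (2,7):dx=-10,dy=-14->C
  (2,8):dx=-7,dy=-10->C; (3,4):dx=-1,dy=-3->C; (3,5):dx=+2,dy=+4->C; (3,6):dx=+3,dy=-7->D
  (3,7):dx=-5,dy=-9->C; (3,8):dx=-2,dy=-5->C; (4,5):dx=+3,dy=+7->C; (4,6):dx=+4,dy=-4->D
  (4,7):dx=-4,dy=-6->C; (4,8):dx=-1,dy=-2->C; (5,6):dx=+1,dy=-11->D; (5,7):dx=-7,dy=-13->C
  (5,8):dx=-4,dy=-9->C; (6,7):dx=-8,dy=-2->C; (6,8):dx=-5,dy=+2->D; (7,8):dx=+3,dy=+4->C
Step 2: C = 20, D = 8, total pairs = 28.
Step 3: tau = (C - D)/(n(n-1)/2) = (20 - 8)/28 = 0.428571.
Step 4: Exact two-sided p-value (enumerate n! = 40320 permutations of y under H0): p = 0.178869.
Step 5: alpha = 0.05. fail to reject H0.

tau_b = 0.4286 (C=20, D=8), p = 0.178869, fail to reject H0.


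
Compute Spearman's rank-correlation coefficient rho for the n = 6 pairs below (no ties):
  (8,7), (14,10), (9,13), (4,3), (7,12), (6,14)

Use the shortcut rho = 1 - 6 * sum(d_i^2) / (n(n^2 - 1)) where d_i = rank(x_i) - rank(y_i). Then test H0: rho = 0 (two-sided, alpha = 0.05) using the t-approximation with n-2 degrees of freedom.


Step 1: Rank x and y separately (midranks; no ties here).
rank(x): 8->4, 14->6, 9->5, 4->1, 7->3, 6->2
rank(y): 7->2, 10->3, 13->5, 3->1, 12->4, 14->6
Step 2: d_i = R_x(i) - R_y(i); compute d_i^2.
  (4-2)^2=4, (6-3)^2=9, (5-5)^2=0, (1-1)^2=0, (3-4)^2=1, (2-6)^2=16
sum(d^2) = 30.
Step 3: rho = 1 - 6*30 / (6*(6^2 - 1)) = 1 - 180/210 = 0.142857.
Step 4: Under H0, t = rho * sqrt((n-2)/(1-rho^2)) = 0.2887 ~ t(4).
Step 5: Two-sided p-value from the t-distribution with 4 df = 0.787172.
Step 6: alpha = 0.05. fail to reject H0.

rho = 0.1429, p = 0.787172, fail to reject H0 at alpha = 0.05.


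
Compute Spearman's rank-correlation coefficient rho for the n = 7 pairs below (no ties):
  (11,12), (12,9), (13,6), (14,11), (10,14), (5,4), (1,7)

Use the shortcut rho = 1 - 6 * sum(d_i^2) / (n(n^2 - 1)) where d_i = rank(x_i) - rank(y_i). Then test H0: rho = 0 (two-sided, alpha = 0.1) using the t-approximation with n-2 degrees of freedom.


Step 1: Rank x and y separately (midranks; no ties here).
rank(x): 11->4, 12->5, 13->6, 14->7, 10->3, 5->2, 1->1
rank(y): 12->6, 9->4, 6->2, 11->5, 14->7, 4->1, 7->3
Step 2: d_i = R_x(i) - R_y(i); compute d_i^2.
  (4-6)^2=4, (5-4)^2=1, (6-2)^2=16, (7-5)^2=4, (3-7)^2=16, (2-1)^2=1, (1-3)^2=4
sum(d^2) = 46.
Step 3: rho = 1 - 6*46 / (7*(7^2 - 1)) = 1 - 276/336 = 0.178571.
Step 4: Under H0, t = rho * sqrt((n-2)/(1-rho^2)) = 0.4058 ~ t(5).
Step 5: Two-sided p-value from the t-distribution with 5 df = 0.701658.
Step 6: alpha = 0.1. fail to reject H0.

rho = 0.1786, p = 0.701658, fail to reject H0 at alpha = 0.1.


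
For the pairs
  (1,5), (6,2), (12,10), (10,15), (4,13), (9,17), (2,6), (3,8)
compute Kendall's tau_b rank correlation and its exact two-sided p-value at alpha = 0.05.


Step 1: Enumerate the 28 unordered pairs (i,j) with i<j and classify each by sign(x_j-x_i) * sign(y_j-y_i).
  (1,2):dx=+5,dy=-3->D; (1,3):dx=+11,dy=+5->C; (1,4):dx=+9,dy=+10->C; (1,5):dx=+3,dy=+8->C
  (1,6):dx=+8,dy=+12->C; (1,7):dx=+1,dy=+1->C; (1,8):dx=+2,dy=+3->C; (2,3):dx=+6,dy=+8->C
  (2,4):dx=+4,dy=+13->C; (2,5):dx=-2,dy=+11->D; (2,6):dx=+3,dy=+15->C; (2,7):dx=-4,dy=+4->D
  (2,8):dx=-3,dy=+6->D; (3,4):dx=-2,dy=+5->D; (3,5):dx=-8,dy=+3->D; (3,6):dx=-3,dy=+7->D
  (3,7):dx=-10,dy=-4->C; (3,8):dx=-9,dy=-2->C; (4,5):dx=-6,dy=-2->C; (4,6):dx=-1,dy=+2->D
  (4,7):dx=-8,dy=-9->C; (4,8):dx=-7,dy=-7->C; (5,6):dx=+5,dy=+4->C; (5,7):dx=-2,dy=-7->C
  (5,8):dx=-1,dy=-5->C; (6,7):dx=-7,dy=-11->C; (6,8):dx=-6,dy=-9->C; (7,8):dx=+1,dy=+2->C
Step 2: C = 20, D = 8, total pairs = 28.
Step 3: tau = (C - D)/(n(n-1)/2) = (20 - 8)/28 = 0.428571.
Step 4: Exact two-sided p-value (enumerate n! = 40320 permutations of y under H0): p = 0.178869.
Step 5: alpha = 0.05. fail to reject H0.

tau_b = 0.4286 (C=20, D=8), p = 0.178869, fail to reject H0.


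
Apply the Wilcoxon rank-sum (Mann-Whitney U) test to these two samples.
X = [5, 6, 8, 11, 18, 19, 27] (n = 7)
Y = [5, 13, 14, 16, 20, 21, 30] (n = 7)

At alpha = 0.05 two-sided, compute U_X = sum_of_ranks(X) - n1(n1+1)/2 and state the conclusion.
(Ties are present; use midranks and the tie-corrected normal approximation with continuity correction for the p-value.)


Step 1: Combine and sort all 14 observations; assign midranks.
sorted (value, group): (5,X), (5,Y), (6,X), (8,X), (11,X), (13,Y), (14,Y), (16,Y), (18,X), (19,X), (20,Y), (21,Y), (27,X), (30,Y)
ranks: 5->1.5, 5->1.5, 6->3, 8->4, 11->5, 13->6, 14->7, 16->8, 18->9, 19->10, 20->11, 21->12, 27->13, 30->14
Step 2: Rank sum for X: R1 = 1.5 + 3 + 4 + 5 + 9 + 10 + 13 = 45.5.
Step 3: U_X = R1 - n1(n1+1)/2 = 45.5 - 7*8/2 = 45.5 - 28 = 17.5.
       U_Y = n1*n2 - U_X = 49 - 17.5 = 31.5.
Step 4: Ties are present, so use the tie-corrected normal approximation (with continuity correction) for the p-value.
Step 5: p-value = 0.405717; compare to alpha = 0.05. fail to reject H0.

U_X = 17.5, p = 0.405717, fail to reject H0 at alpha = 0.05.


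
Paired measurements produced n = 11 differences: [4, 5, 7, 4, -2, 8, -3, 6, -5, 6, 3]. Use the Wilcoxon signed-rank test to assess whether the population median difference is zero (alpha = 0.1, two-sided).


Step 1: Drop any zero differences (none here) and take |d_i|.
|d| = [4, 5, 7, 4, 2, 8, 3, 6, 5, 6, 3]
Step 2: Midrank |d_i| (ties get averaged ranks).
ranks: |4|->4.5, |5|->6.5, |7|->10, |4|->4.5, |2|->1, |8|->11, |3|->2.5, |6|->8.5, |5|->6.5, |6|->8.5, |3|->2.5
Step 3: Attach original signs; sum ranks with positive sign and with negative sign.
W+ = 4.5 + 6.5 + 10 + 4.5 + 11 + 8.5 + 8.5 + 2.5 = 56
W- = 1 + 2.5 + 6.5 = 10
(Check: W+ + W- = 66 should equal n(n+1)/2 = 66.)
Step 4: Test statistic W = min(W+, W-) = 10.
Step 5: Ties in |d|, so use the tie-corrected normal approximation.
        E[W] = n(n+1)/4 = 11*12/4 = 33.
        Tie groups: |d|=3 (t=2), |d|=4 (t=2), |d|=5 (t=2), |d|=6 (t=2); sum(t^3 - t) = 24.
        Var[W] = n(n+1)(2n+1)/24 - sum(t^3-t)/48 = 3036/24 - 24/48 = 126.
        z = (W - E[W]) / sqrt(Var[W]) = (10 - 33) / 11.2250 = -2.0490.
        Two-sided p = 2*Phi(z) = 0.040462.
Step 6: alpha = 0.1. reject H0.

W+ = 56, W- = 10, W = min = 10, p = 0.040462, reject H0.


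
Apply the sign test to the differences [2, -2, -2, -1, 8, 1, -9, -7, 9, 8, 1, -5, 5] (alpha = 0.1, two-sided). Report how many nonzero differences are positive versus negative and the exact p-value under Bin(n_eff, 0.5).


Step 1: Discard zero differences. Original n = 13; n_eff = number of nonzero differences = 13.
Nonzero differences (with sign): +2, -2, -2, -1, +8, +1, -9, -7, +9, +8, +1, -5, +5
Step 2: Count signs: positive = 7, negative = 6.
Step 3: Under H0: P(positive) = 0.5, so the number of positives S ~ Bin(13, 0.5).
Step 4: Two-sided exact p-value = sum of Bin(13,0.5) probabilities at or below the observed probability = 1.000000.
Step 5: alpha = 0.1. fail to reject H0.

n_eff = 13, pos = 7, neg = 6, p = 1.000000, fail to reject H0.


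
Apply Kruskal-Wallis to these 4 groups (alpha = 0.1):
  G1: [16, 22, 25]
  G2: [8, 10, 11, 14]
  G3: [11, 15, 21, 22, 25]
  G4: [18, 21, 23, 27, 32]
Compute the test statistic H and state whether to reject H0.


Step 1: Combine all N = 17 observations and assign midranks.
sorted (value, group, rank): (8,G2,1), (10,G2,2), (11,G2,3.5), (11,G3,3.5), (14,G2,5), (15,G3,6), (16,G1,7), (18,G4,8), (21,G3,9.5), (21,G4,9.5), (22,G1,11.5), (22,G3,11.5), (23,G4,13), (25,G1,14.5), (25,G3,14.5), (27,G4,16), (32,G4,17)
Step 2: Sum ranks within each group.
R_1 = 33 (n_1 = 3)
R_2 = 11.5 (n_2 = 4)
R_3 = 45 (n_3 = 5)
R_4 = 63.5 (n_4 = 5)
Step 3: H = 12/(N(N+1)) * sum(R_i^2/n_i) - 3(N+1)
     = 12/(17*18) * (33^2/3 + 11.5^2/4 + 45^2/5 + 63.5^2/5) - 3*18
     = 0.039216 * 1607.51 - 54
     = 9.039706.
Step 4: Ties present; correction factor C = 1 - 24/(17^3 - 17) = 0.995098. Corrected H = 9.039706 / 0.995098 = 9.084236.
Step 5: Under H0, H ~ chi^2(3); p-value = 0.028192.
Step 6: alpha = 0.1. reject H0.

H = 9.0842, df = 3, p = 0.028192, reject H0.


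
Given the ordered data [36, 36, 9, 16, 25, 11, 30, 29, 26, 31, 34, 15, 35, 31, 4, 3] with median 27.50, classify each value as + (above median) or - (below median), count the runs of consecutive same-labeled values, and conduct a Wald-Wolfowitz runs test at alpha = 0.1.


Step 1: Compute median = 27.50; label A = above, B = below.
Labels in order: AABBBBAABAABAABB  (n_A = 8, n_B = 8)
Step 2: Count runs R = 8.
Step 3: Under H0 (random ordering), E[R] = 2*n_A*n_B/(n_A+n_B) + 1 = 2*8*8/16 + 1 = 9.0000.
        Var[R] = 2*n_A*n_B*(2*n_A*n_B - n_A - n_B) / ((n_A+n_B)^2 * (n_A+n_B-1)) = 14336/3840 = 3.7333.
        SD[R] = 1.9322.
Step 4: Continuity-corrected z = (R + 0.5 - E[R]) / SD[R] = (8 + 0.5 - 9.0000) / 1.9322 = -0.2588.
Step 5: Two-sided p-value via normal approximation = 2*(1 - Phi(|z|)) = 0.795809.
Step 6: alpha = 0.1. fail to reject H0.

R = 8, z = -0.2588, p = 0.795809, fail to reject H0.


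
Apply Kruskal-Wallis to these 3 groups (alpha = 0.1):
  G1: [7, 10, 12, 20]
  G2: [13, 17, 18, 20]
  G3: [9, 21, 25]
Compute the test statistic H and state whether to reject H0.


Step 1: Combine all N = 11 observations and assign midranks.
sorted (value, group, rank): (7,G1,1), (9,G3,2), (10,G1,3), (12,G1,4), (13,G2,5), (17,G2,6), (18,G2,7), (20,G1,8.5), (20,G2,8.5), (21,G3,10), (25,G3,11)
Step 2: Sum ranks within each group.
R_1 = 16.5 (n_1 = 4)
R_2 = 26.5 (n_2 = 4)
R_3 = 23 (n_3 = 3)
Step 3: H = 12/(N(N+1)) * sum(R_i^2/n_i) - 3(N+1)
     = 12/(11*12) * (16.5^2/4 + 26.5^2/4 + 23^2/3) - 3*12
     = 0.090909 * 419.958 - 36
     = 2.178030.
Step 4: Ties present; correction factor C = 1 - 6/(11^3 - 11) = 0.995455. Corrected H = 2.178030 / 0.995455 = 2.187976.
Step 5: Under H0, H ~ chi^2(2); p-value = 0.334878.
Step 6: alpha = 0.1. fail to reject H0.

H = 2.1880, df = 2, p = 0.334878, fail to reject H0.


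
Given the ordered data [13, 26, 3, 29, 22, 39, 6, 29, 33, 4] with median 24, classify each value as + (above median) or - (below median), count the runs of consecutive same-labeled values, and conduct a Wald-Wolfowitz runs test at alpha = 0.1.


Step 1: Compute median = 24; label A = above, B = below.
Labels in order: BABABABAAB  (n_A = 5, n_B = 5)
Step 2: Count runs R = 9.
Step 3: Under H0 (random ordering), E[R] = 2*n_A*n_B/(n_A+n_B) + 1 = 2*5*5/10 + 1 = 6.0000.
        Var[R] = 2*n_A*n_B*(2*n_A*n_B - n_A - n_B) / ((n_A+n_B)^2 * (n_A+n_B-1)) = 2000/900 = 2.2222.
        SD[R] = 1.4907.
Step 4: Continuity-corrected z = (R - 0.5 - E[R]) / SD[R] = (9 - 0.5 - 6.0000) / 1.4907 = 1.6771.
Step 5: Two-sided p-value via normal approximation = 2*(1 - Phi(|z|)) = 0.093533.
Step 6: alpha = 0.1. reject H0.

R = 9, z = 1.6771, p = 0.093533, reject H0.


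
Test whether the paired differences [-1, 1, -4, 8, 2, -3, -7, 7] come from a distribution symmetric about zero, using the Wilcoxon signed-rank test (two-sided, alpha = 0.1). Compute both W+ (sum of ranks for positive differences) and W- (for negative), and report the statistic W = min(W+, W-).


Step 1: Drop any zero differences (none here) and take |d_i|.
|d| = [1, 1, 4, 8, 2, 3, 7, 7]
Step 2: Midrank |d_i| (ties get averaged ranks).
ranks: |1|->1.5, |1|->1.5, |4|->5, |8|->8, |2|->3, |3|->4, |7|->6.5, |7|->6.5
Step 3: Attach original signs; sum ranks with positive sign and with negative sign.
W+ = 1.5 + 8 + 3 + 6.5 = 19
W- = 1.5 + 5 + 4 + 6.5 = 17
(Check: W+ + W- = 36 should equal n(n+1)/2 = 36.)
Step 4: Test statistic W = min(W+, W-) = 17.
Step 5: Ties in |d|, so use the tie-corrected normal approximation.
        E[W] = n(n+1)/4 = 8*9/4 = 18.
        Tie groups: |d|=1 (t=2), |d|=7 (t=2); sum(t^3 - t) = 12.
        Var[W] = n(n+1)(2n+1)/24 - sum(t^3-t)/48 = 1224/24 - 12/48 = 50.75.
        z = (W - E[W]) / sqrt(Var[W]) = (17 - 18) / 7.1239 = -0.1404.
        Two-sided p = 2*Phi(z) = 0.888366.
Step 6: alpha = 0.1. fail to reject H0.

W+ = 19, W- = 17, W = min = 17, p = 0.888366, fail to reject H0.


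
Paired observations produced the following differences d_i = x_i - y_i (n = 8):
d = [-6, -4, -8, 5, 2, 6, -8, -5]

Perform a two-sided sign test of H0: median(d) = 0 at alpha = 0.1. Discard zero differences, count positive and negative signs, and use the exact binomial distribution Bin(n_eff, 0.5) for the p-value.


Step 1: Discard zero differences. Original n = 8; n_eff = number of nonzero differences = 8.
Nonzero differences (with sign): -6, -4, -8, +5, +2, +6, -8, -5
Step 2: Count signs: positive = 3, negative = 5.
Step 3: Under H0: P(positive) = 0.5, so the number of positives S ~ Bin(8, 0.5).
Step 4: Two-sided exact p-value = sum of Bin(8,0.5) probabilities at or below the observed probability = 0.726562.
Step 5: alpha = 0.1. fail to reject H0.

n_eff = 8, pos = 3, neg = 5, p = 0.726562, fail to reject H0.


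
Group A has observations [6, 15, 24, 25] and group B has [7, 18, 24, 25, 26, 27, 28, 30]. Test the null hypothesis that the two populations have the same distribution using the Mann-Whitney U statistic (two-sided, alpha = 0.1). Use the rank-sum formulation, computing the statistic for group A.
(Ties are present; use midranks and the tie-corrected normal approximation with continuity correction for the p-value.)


Step 1: Combine and sort all 12 observations; assign midranks.
sorted (value, group): (6,X), (7,Y), (15,X), (18,Y), (24,X), (24,Y), (25,X), (25,Y), (26,Y), (27,Y), (28,Y), (30,Y)
ranks: 6->1, 7->2, 15->3, 18->4, 24->5.5, 24->5.5, 25->7.5, 25->7.5, 26->9, 27->10, 28->11, 30->12
Step 2: Rank sum for X: R1 = 1 + 3 + 5.5 + 7.5 = 17.
Step 3: U_X = R1 - n1(n1+1)/2 = 17 - 4*5/2 = 17 - 10 = 7.
       U_Y = n1*n2 - U_X = 32 - 7 = 25.
Step 4: Ties are present, so use the tie-corrected normal approximation (with continuity correction) for the p-value.
Step 5: p-value = 0.147414; compare to alpha = 0.1. fail to reject H0.

U_X = 7, p = 0.147414, fail to reject H0 at alpha = 0.1.


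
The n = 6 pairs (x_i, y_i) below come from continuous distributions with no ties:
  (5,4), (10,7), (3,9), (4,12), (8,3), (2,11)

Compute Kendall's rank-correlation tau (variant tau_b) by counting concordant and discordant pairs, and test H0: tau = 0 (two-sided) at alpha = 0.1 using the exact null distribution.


Step 1: Enumerate the 15 unordered pairs (i,j) with i<j and classify each by sign(x_j-x_i) * sign(y_j-y_i).
  (1,2):dx=+5,dy=+3->C; (1,3):dx=-2,dy=+5->D; (1,4):dx=-1,dy=+8->D; (1,5):dx=+3,dy=-1->D
  (1,6):dx=-3,dy=+7->D; (2,3):dx=-7,dy=+2->D; (2,4):dx=-6,dy=+5->D; (2,5):dx=-2,dy=-4->C
  (2,6):dx=-8,dy=+4->D; (3,4):dx=+1,dy=+3->C; (3,5):dx=+5,dy=-6->D; (3,6):dx=-1,dy=+2->D
  (4,5):dx=+4,dy=-9->D; (4,6):dx=-2,dy=-1->C; (5,6):dx=-6,dy=+8->D
Step 2: C = 4, D = 11, total pairs = 15.
Step 3: tau = (C - D)/(n(n-1)/2) = (4 - 11)/15 = -0.466667.
Step 4: Exact two-sided p-value (enumerate n! = 720 permutations of y under H0): p = 0.272222.
Step 5: alpha = 0.1. fail to reject H0.

tau_b = -0.4667 (C=4, D=11), p = 0.272222, fail to reject H0.


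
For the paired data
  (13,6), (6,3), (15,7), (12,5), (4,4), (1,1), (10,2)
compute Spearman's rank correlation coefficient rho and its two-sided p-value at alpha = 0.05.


Step 1: Rank x and y separately (midranks; no ties here).
rank(x): 13->6, 6->3, 15->7, 12->5, 4->2, 1->1, 10->4
rank(y): 6->6, 3->3, 7->7, 5->5, 4->4, 1->1, 2->2
Step 2: d_i = R_x(i) - R_y(i); compute d_i^2.
  (6-6)^2=0, (3-3)^2=0, (7-7)^2=0, (5-5)^2=0, (2-4)^2=4, (1-1)^2=0, (4-2)^2=4
sum(d^2) = 8.
Step 3: rho = 1 - 6*8 / (7*(7^2 - 1)) = 1 - 48/336 = 0.857143.
Step 4: Under H0, t = rho * sqrt((n-2)/(1-rho^2)) = 3.7210 ~ t(5).
Step 5: Two-sided p-value from the t-distribution with 5 df = 0.013697.
Step 6: alpha = 0.05. reject H0.

rho = 0.8571, p = 0.013697, reject H0 at alpha = 0.05.


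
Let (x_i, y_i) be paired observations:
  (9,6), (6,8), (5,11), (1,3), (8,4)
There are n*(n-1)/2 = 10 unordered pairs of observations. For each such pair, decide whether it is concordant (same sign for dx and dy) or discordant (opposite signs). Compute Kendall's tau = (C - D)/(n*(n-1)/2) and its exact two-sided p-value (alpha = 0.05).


Step 1: Enumerate the 10 unordered pairs (i,j) with i<j and classify each by sign(x_j-x_i) * sign(y_j-y_i).
  (1,2):dx=-3,dy=+2->D; (1,3):dx=-4,dy=+5->D; (1,4):dx=-8,dy=-3->C; (1,5):dx=-1,dy=-2->C
  (2,3):dx=-1,dy=+3->D; (2,4):dx=-5,dy=-5->C; (2,5):dx=+2,dy=-4->D; (3,4):dx=-4,dy=-8->C
  (3,5):dx=+3,dy=-7->D; (4,5):dx=+7,dy=+1->C
Step 2: C = 5, D = 5, total pairs = 10.
Step 3: tau = (C - D)/(n(n-1)/2) = (5 - 5)/10 = 0.000000.
Step 4: Exact two-sided p-value (enumerate n! = 120 permutations of y under H0): p = 1.000000.
Step 5: alpha = 0.05. fail to reject H0.

tau_b = 0.0000 (C=5, D=5), p = 1.000000, fail to reject H0.


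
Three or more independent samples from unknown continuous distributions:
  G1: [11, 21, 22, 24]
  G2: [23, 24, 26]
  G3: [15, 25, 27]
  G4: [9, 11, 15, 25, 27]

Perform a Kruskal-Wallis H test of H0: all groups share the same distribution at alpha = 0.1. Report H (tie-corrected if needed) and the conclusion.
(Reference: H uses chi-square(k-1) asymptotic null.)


Step 1: Combine all N = 15 observations and assign midranks.
sorted (value, group, rank): (9,G4,1), (11,G1,2.5), (11,G4,2.5), (15,G3,4.5), (15,G4,4.5), (21,G1,6), (22,G1,7), (23,G2,8), (24,G1,9.5), (24,G2,9.5), (25,G3,11.5), (25,G4,11.5), (26,G2,13), (27,G3,14.5), (27,G4,14.5)
Step 2: Sum ranks within each group.
R_1 = 25 (n_1 = 4)
R_2 = 30.5 (n_2 = 3)
R_3 = 30.5 (n_3 = 3)
R_4 = 34 (n_4 = 5)
Step 3: H = 12/(N(N+1)) * sum(R_i^2/n_i) - 3(N+1)
     = 12/(15*16) * (25^2/4 + 30.5^2/3 + 30.5^2/3 + 34^2/5) - 3*16
     = 0.050000 * 1007.62 - 48
     = 2.380833.
Step 4: Ties present; correction factor C = 1 - 30/(15^3 - 15) = 0.991071. Corrected H = 2.380833 / 0.991071 = 2.402282.
Step 5: Under H0, H ~ chi^2(3); p-value = 0.493210.
Step 6: alpha = 0.1. fail to reject H0.

H = 2.4023, df = 3, p = 0.493210, fail to reject H0.


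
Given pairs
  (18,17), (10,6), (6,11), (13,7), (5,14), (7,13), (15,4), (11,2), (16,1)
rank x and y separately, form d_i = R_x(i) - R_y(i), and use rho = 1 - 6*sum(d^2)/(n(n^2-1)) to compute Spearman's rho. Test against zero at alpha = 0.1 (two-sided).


Step 1: Rank x and y separately (midranks; no ties here).
rank(x): 18->9, 10->4, 6->2, 13->6, 5->1, 7->3, 15->7, 11->5, 16->8
rank(y): 17->9, 6->4, 11->6, 7->5, 14->8, 13->7, 4->3, 2->2, 1->1
Step 2: d_i = R_x(i) - R_y(i); compute d_i^2.
  (9-9)^2=0, (4-4)^2=0, (2-6)^2=16, (6-5)^2=1, (1-8)^2=49, (3-7)^2=16, (7-3)^2=16, (5-2)^2=9, (8-1)^2=49
sum(d^2) = 156.
Step 3: rho = 1 - 6*156 / (9*(9^2 - 1)) = 1 - 936/720 = -0.300000.
Step 4: Under H0, t = rho * sqrt((n-2)/(1-rho^2)) = -0.8321 ~ t(7).
Step 5: Two-sided p-value from the t-distribution with 7 df = 0.432845.
Step 6: alpha = 0.1. fail to reject H0.

rho = -0.3000, p = 0.432845, fail to reject H0 at alpha = 0.1.
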